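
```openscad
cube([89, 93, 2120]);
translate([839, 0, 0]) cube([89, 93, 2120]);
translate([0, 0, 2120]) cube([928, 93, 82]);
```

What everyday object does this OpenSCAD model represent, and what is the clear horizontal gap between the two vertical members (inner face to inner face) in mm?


A door frame. The clear opening width is 750 mm.

Two 2120 mm tall posts with a header on top — a door frame. The left jamb is 89 mm wide at x = 0; the right jamb starts at x = 839. The clear opening is 839 − 89 = 750 mm.


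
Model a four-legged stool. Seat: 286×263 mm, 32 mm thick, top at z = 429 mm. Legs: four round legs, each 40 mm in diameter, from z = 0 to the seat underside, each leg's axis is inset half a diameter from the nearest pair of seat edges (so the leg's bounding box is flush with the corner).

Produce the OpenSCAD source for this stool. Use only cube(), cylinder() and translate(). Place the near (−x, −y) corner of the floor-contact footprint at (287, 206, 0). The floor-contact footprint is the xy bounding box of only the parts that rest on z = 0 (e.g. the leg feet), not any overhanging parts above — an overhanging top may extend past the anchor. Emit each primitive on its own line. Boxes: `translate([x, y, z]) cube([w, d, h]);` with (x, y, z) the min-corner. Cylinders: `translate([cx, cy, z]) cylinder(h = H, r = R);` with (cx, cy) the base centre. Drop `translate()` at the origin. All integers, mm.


// leg_h = 429 - 32 = 397
translate([287, 206, 397]) cube([286, 263, 32]);
translate([307, 226, 0]) cylinder(h = 397, r = 20);
translate([553, 226, 0]) cylinder(h = 397, r = 20);
translate([307, 449, 0]) cylinder(h = 397, r = 20);
translate([553, 449, 0]) cylinder(h = 397, r = 20);


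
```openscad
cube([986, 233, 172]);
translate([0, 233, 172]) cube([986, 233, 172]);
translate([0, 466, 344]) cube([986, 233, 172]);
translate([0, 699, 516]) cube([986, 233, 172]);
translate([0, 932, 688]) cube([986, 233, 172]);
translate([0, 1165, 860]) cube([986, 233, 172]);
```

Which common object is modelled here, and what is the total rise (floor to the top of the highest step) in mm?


A staircase. The total rise is 1032 mm.

6 identical blocks, each offset up and back from the previous — a staircase. Each step is 172 mm tall and there are 6 of them, so the total rise is 6 × 172 = 1032 mm.


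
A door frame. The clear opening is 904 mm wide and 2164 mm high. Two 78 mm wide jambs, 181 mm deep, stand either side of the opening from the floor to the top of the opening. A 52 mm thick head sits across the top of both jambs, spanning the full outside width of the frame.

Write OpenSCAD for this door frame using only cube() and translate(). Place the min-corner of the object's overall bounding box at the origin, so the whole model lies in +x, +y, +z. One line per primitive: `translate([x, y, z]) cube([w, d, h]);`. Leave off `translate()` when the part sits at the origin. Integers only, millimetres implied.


cube([78, 181, 2164]);
translate([982, 0, 0]) cube([78, 181, 2164]);
translate([0, 0, 2164]) cube([1060, 181, 52]);


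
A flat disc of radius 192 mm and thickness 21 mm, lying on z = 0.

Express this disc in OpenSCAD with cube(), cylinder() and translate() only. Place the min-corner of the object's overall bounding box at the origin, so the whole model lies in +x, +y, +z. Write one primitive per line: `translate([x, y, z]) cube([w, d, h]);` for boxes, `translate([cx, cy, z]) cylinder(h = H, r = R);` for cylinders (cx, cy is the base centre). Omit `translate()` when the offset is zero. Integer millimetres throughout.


translate([192, 192, 0]) cylinder(h = 21, r = 192);


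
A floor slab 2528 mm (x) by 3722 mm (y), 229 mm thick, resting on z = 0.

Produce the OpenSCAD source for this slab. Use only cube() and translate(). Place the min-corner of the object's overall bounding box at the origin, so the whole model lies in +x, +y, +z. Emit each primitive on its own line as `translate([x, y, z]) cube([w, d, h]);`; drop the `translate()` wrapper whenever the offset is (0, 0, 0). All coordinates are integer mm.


cube([2528, 3722, 229]);


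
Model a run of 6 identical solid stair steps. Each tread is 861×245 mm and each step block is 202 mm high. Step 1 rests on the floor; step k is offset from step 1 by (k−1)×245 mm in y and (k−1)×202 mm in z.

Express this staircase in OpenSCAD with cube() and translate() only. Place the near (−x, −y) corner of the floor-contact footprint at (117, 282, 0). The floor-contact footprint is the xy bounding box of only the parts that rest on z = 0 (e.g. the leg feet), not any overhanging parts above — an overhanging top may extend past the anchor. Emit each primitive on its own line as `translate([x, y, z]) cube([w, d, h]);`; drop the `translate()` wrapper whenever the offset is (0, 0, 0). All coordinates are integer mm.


translate([117, 282, 0]) cube([861, 245, 202]);
translate([117, 527, 202]) cube([861, 245, 202]);
translate([117, 772, 404]) cube([861, 245, 202]);
translate([117, 1017, 606]) cube([861, 245, 202]);
translate([117, 1262, 808]) cube([861, 245, 202]);
translate([117, 1507, 1010]) cube([861, 245, 202]);


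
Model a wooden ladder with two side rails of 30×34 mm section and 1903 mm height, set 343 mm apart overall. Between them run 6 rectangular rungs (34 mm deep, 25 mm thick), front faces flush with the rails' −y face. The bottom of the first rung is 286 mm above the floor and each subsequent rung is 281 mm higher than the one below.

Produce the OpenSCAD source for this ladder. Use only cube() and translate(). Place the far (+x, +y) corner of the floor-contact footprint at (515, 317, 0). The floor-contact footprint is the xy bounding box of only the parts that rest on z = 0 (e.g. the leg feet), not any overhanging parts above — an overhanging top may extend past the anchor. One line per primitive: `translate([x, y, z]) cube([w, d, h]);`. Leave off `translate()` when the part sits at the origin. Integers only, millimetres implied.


translate([172, 283, 0]) cube([30, 34, 1903]);
translate([485, 283, 0]) cube([30, 34, 1903]);
translate([202, 283, 286]) cube([283, 34, 25]);
translate([202, 283, 567]) cube([283, 34, 25]);
translate([202, 283, 848]) cube([283, 34, 25]);
translate([202, 283, 1129]) cube([283, 34, 25]);
translate([202, 283, 1410]) cube([283, 34, 25]);
translate([202, 283, 1691]) cube([283, 34, 25]);


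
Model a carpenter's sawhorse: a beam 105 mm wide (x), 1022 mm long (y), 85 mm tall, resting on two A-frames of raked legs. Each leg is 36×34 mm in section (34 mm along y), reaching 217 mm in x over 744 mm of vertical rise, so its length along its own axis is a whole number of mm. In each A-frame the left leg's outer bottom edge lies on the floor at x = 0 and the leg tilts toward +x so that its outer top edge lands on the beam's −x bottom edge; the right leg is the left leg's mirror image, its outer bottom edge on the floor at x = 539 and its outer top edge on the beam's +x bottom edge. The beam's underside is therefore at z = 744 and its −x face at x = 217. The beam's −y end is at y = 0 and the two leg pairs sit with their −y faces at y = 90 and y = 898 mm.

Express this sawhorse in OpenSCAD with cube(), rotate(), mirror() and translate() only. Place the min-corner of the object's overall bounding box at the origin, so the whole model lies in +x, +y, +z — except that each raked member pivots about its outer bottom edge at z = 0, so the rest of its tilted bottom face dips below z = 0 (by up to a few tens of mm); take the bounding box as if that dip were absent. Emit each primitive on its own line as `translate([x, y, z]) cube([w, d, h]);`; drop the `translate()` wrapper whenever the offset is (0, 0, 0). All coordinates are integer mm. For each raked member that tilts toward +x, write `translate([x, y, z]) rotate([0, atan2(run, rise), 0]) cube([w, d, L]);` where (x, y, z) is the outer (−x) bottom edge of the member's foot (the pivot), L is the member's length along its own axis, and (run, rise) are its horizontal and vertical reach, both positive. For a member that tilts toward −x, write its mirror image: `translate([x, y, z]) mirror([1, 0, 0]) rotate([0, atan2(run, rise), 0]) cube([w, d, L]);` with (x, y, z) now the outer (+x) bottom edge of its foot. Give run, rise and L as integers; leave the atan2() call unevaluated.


// leg length = √(217² + 744²) = 775
// right-leg outer foot x = 2·217 + 105 = 539
// beam min-corner = (217, 0, 744)
translate([217, 0, 744]) cube([105, 1022, 85]);
translate([0, 90, 0]) rotate([0, atan2(217, 744), 0]) cube([36, 34, 775]);
translate([539, 90, 0]) mirror([1, 0, 0]) rotate([0, atan2(217, 744), 0]) cube([36, 34, 775]);
translate([0, 898, 0]) rotate([0, atan2(217, 744), 0]) cube([36, 34, 775]);
translate([539, 898, 0]) mirror([1, 0, 0]) rotate([0, atan2(217, 744), 0]) cube([36, 34, 775]);


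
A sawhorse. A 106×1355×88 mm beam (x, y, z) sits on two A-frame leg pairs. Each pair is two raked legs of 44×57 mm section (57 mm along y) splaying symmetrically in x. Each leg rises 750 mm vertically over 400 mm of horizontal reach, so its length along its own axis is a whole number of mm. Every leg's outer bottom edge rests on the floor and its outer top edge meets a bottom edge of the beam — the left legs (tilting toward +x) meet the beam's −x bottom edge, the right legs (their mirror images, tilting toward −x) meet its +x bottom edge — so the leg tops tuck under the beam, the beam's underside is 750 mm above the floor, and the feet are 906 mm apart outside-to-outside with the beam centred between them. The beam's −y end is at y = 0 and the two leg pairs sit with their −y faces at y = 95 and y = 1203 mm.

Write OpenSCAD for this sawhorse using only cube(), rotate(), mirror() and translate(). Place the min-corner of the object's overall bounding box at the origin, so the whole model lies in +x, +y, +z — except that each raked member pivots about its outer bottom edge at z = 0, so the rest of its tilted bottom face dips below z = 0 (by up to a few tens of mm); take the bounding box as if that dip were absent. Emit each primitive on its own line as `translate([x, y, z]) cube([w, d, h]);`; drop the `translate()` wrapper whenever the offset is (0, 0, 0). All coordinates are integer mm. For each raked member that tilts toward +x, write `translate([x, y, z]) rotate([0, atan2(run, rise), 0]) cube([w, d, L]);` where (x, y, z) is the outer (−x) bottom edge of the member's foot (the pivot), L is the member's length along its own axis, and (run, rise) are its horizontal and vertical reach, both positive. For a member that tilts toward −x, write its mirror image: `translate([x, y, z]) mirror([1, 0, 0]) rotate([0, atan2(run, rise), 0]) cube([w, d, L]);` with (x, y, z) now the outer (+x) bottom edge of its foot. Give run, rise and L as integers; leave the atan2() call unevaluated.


// leg length = √(400² + 750²) = 850
// right-leg outer foot x = 2·400 + 106 = 906
// beam min-corner = (400, 0, 750)
translate([400, 0, 750]) cube([106, 1355, 88]);
translate([0, 95, 0]) rotate([0, atan2(400, 750), 0]) cube([44, 57, 850]);
translate([906, 95, 0]) mirror([1, 0, 0]) rotate([0, atan2(400, 750), 0]) cube([44, 57, 850]);
translate([0, 1203, 0]) rotate([0, atan2(400, 750), 0]) cube([44, 57, 850]);
translate([906, 1203, 0]) mirror([1, 0, 0]) rotate([0, atan2(400, 750), 0]) cube([44, 57, 850]);


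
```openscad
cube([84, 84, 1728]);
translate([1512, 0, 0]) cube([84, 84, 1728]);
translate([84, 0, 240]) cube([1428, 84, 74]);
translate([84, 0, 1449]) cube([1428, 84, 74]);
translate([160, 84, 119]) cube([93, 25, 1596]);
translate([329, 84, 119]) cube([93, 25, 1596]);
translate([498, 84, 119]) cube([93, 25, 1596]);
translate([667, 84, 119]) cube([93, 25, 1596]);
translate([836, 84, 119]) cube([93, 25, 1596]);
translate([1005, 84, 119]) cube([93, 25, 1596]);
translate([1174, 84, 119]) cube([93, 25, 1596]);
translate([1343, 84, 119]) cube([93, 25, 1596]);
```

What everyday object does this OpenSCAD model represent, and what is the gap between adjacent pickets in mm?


A fence section. The picket gap is 76 mm.

Two posts, two rails, 8 pickets — a fence section. Span 1428 mm holds 8 pickets of 93 mm with 9 equal gaps: ⌊(1428 − 8·93) / 9⌋ = 76 mm.


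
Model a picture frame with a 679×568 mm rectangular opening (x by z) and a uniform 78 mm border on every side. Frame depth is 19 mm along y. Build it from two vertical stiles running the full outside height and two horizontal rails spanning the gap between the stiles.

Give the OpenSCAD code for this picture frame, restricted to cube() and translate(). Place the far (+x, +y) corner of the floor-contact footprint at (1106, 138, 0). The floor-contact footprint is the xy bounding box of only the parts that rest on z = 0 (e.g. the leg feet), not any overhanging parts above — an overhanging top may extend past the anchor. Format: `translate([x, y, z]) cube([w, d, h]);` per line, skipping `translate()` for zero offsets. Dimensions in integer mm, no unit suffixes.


translate([271, 119, 0]) cube([78, 19, 724]);
translate([1028, 119, 0]) cube([78, 19, 724]);
translate([349, 119, 0]) cube([679, 19, 78]);
translate([349, 119, 646]) cube([679, 19, 78]);


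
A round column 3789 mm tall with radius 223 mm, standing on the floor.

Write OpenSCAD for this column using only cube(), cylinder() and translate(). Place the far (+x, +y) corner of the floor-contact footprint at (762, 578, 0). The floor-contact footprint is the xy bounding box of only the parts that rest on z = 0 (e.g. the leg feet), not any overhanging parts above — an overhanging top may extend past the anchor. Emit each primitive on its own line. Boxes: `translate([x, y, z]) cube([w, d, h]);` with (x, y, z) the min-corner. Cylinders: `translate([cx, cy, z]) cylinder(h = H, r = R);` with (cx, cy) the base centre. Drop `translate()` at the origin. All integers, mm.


translate([539, 355, 0]) cylinder(h = 3789, r = 223);


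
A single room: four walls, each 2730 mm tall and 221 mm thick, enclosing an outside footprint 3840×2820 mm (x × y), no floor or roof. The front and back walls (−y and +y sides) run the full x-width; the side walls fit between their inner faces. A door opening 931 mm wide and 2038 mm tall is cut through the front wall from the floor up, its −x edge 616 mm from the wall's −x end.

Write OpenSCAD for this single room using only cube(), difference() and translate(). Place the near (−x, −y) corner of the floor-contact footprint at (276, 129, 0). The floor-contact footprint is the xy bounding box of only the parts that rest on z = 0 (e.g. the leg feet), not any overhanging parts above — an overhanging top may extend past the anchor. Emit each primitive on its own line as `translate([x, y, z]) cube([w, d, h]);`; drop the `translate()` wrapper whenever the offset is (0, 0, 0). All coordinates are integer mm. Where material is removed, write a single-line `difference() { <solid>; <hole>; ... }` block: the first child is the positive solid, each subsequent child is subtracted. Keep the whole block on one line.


difference() { translate([276, 129, 0]) cube([3840, 221, 2730]); translate([892, 129, 0]) cube([931, 221, 2038]); }
translate([276, 2728, 0]) cube([3840, 221, 2730]);
translate([276, 350, 0]) cube([221, 2378, 2730]);
translate([3895, 350, 0]) cube([221, 2378, 2730]);


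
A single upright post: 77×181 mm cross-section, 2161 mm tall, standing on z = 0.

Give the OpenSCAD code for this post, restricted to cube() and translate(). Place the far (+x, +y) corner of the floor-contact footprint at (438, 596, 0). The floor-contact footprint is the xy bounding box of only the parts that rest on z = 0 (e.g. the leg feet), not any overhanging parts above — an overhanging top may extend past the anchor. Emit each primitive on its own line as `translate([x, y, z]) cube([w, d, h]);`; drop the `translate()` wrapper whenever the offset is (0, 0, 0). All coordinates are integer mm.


translate([361, 415, 0]) cube([77, 181, 2161]);


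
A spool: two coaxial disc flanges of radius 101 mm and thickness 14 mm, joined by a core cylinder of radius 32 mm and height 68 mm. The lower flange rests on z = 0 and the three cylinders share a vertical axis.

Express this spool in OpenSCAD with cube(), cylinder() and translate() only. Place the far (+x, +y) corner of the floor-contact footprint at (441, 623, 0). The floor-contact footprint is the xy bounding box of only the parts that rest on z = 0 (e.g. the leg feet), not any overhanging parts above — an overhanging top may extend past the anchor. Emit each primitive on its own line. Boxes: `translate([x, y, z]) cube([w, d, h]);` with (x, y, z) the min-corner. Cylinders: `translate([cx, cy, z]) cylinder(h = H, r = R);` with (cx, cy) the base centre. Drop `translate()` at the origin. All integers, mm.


translate([340, 522, 0]) cylinder(h = 14, r = 101);
translate([340, 522, 14]) cylinder(h = 68, r = 32);
translate([340, 522, 82]) cylinder(h = 14, r = 101);


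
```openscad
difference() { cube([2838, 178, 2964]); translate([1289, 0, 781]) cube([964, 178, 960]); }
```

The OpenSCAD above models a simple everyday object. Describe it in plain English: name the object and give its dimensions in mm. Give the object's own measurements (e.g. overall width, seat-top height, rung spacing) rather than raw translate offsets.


A wall 2838 mm long (x), 178 mm thick (y), 2964 mm tall, with a rectangular window opening cut through it. The opening is 964 mm wide and 960 mm tall; its sill is at z = 781 mm and its near (−x) edge is 1289 mm from the wall's −x end. The opening passes through the full wall thickness.


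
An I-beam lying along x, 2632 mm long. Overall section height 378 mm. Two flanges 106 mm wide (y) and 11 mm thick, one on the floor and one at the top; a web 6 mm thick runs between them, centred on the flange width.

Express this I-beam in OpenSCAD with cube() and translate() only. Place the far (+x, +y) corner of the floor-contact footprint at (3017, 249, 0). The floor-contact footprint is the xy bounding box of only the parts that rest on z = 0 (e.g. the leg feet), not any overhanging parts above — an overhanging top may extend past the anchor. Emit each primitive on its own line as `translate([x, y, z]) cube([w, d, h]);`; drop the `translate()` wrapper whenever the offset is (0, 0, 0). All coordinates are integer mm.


translate([385, 143, 0]) cube([2632, 106, 11]);
translate([385, 193, 11]) cube([2632, 6, 356]);
translate([385, 143, 367]) cube([2632, 106, 11]);


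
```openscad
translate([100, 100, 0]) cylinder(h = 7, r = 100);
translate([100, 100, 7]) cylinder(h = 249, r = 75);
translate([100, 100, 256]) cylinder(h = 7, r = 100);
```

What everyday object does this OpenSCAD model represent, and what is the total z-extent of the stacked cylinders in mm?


A spool. The overall height is 263 mm.

Three coaxial cylinders, large–small–large — a spool. Two 7 mm flanges and a 249 mm core give 7 + 249 + 7 = 263 mm.


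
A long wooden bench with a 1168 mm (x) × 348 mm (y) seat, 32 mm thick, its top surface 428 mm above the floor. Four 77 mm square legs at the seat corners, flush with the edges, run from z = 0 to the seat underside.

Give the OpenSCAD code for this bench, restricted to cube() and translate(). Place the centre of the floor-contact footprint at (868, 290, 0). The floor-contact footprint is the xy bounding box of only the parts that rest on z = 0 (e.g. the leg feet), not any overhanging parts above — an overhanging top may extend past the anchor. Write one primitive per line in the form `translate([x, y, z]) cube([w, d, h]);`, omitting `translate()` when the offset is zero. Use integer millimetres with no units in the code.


translate([284, 116, 396]) cube([1168, 348, 32]);
translate([284, 116, 0]) cube([77, 77, 396]);
translate([284, 387, 0]) cube([77, 77, 396]);
translate([1375, 116, 0]) cube([77, 77, 396]);
translate([1375, 387, 0]) cube([77, 77, 396]);


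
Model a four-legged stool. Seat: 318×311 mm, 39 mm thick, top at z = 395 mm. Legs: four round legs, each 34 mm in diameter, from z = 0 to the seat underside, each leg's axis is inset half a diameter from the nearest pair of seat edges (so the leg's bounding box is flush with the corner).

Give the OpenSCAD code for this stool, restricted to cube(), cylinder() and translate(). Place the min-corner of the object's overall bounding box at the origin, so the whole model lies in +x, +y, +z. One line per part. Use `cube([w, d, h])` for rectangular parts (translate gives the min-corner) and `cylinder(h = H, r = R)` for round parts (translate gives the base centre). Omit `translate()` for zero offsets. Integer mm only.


translate([0, 0, 356]) cube([318, 311, 39]);
translate([17, 17, 0]) cylinder(h = 356, r = 17);
translate([301, 17, 0]) cylinder(h = 356, r = 17);
translate([17, 294, 0]) cylinder(h = 356, r = 17);
translate([301, 294, 0]) cylinder(h = 356, r = 17);


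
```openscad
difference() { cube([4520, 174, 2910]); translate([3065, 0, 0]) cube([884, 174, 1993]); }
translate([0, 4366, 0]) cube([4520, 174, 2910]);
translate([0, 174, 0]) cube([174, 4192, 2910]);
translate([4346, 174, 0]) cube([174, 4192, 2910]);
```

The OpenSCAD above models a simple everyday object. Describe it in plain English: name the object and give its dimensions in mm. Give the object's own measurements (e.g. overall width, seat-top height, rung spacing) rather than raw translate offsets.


A single room: four walls, each 2910 mm tall and 174 mm thick, enclosing an outside footprint 4520×4540 mm (x × y), no floor or roof. The front and back walls (−y and +y sides) run the full x-width; the side walls fit between their inner faces. A door opening 884 mm wide and 1993 mm tall is cut through the front wall from the floor up, its −x edge 3065 mm from the wall's −x end.


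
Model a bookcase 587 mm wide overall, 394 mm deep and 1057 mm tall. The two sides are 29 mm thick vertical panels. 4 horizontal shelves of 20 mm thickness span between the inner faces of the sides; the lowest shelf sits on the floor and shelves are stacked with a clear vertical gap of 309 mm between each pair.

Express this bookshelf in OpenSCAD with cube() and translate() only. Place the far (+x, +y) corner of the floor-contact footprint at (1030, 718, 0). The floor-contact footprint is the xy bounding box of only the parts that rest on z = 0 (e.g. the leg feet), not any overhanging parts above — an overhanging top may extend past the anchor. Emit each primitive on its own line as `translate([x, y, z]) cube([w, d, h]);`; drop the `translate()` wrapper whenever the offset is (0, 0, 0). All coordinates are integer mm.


translate([443, 324, 0]) cube([29, 394, 1057]);
translate([1001, 324, 0]) cube([29, 394, 1057]);
translate([472, 324, 0]) cube([529, 394, 20]);
translate([472, 324, 329]) cube([529, 394, 20]);
translate([472, 324, 658]) cube([529, 394, 20]);
translate([472, 324, 987]) cube([529, 394, 20]);


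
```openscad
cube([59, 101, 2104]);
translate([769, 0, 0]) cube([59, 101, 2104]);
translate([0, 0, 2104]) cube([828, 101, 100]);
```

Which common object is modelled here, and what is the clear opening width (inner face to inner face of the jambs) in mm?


A door frame. The clear opening width is 710 mm.

Two 2104 mm tall posts with a header on top — a door frame. The left jamb is 59 mm wide at x = 0; the right jamb starts at x = 769. The clear opening is 769 − 59 = 710 mm.


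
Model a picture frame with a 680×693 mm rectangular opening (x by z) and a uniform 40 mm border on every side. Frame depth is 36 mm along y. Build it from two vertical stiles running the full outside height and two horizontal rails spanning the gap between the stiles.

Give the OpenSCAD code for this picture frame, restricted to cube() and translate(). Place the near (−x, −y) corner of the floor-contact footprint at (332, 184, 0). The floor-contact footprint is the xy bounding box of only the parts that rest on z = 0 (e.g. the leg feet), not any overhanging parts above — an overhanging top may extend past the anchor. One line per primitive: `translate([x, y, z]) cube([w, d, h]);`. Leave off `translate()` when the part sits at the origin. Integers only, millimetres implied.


translate([332, 184, 0]) cube([40, 36, 773]);
translate([1052, 184, 0]) cube([40, 36, 773]);
translate([372, 184, 0]) cube([680, 36, 40]);
translate([372, 184, 733]) cube([680, 36, 40]);


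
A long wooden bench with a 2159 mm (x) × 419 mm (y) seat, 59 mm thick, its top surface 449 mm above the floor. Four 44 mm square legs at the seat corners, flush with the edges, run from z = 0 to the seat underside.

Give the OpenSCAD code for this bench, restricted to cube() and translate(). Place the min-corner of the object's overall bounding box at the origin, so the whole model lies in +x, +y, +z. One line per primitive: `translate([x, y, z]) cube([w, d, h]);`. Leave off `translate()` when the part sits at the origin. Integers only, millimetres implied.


// leg_h = 449 − 59 = 390
translate([0, 0, 390]) cube([2159, 419, 59]);
cube([44, 44, 390]);
translate([0, 375, 0]) cube([44, 44, 390]);
translate([2115, 0, 0]) cube([44, 44, 390]);
translate([2115, 375, 0]) cube([44, 44, 390]);


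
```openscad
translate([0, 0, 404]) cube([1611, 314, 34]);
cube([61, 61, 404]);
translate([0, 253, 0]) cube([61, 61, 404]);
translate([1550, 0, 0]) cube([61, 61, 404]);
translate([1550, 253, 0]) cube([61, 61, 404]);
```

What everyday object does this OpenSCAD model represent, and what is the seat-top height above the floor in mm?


A bench. The seat-top height is 438 mm.

A long slab on four corner posts — a bench. The slab sits at z = 404 with thickness 34, so the top is 404 + 34 = 438 mm.


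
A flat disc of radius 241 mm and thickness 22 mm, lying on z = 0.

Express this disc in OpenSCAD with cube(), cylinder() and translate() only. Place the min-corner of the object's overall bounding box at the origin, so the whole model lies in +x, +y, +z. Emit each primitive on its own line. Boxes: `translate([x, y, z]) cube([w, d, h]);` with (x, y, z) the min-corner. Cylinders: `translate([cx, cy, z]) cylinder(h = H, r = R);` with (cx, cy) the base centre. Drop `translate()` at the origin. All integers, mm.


translate([241, 241, 0]) cylinder(h = 22, r = 241);


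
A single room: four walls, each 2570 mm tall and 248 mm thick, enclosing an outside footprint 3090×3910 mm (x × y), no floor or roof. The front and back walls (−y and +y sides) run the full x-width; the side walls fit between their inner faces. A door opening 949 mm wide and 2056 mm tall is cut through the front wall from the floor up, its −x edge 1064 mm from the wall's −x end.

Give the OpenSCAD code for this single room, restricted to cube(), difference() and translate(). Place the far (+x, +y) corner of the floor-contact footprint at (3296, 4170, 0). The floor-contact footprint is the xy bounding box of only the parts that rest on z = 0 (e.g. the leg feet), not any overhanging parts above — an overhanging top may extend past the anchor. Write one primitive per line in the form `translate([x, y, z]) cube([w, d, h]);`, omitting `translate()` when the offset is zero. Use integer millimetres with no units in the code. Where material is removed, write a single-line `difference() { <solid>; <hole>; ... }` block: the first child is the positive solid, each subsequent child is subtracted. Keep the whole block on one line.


difference() { translate([206, 260, 0]) cube([3090, 248, 2570]); translate([1270, 260, 0]) cube([949, 248, 2056]); }
translate([206, 3922, 0]) cube([3090, 248, 2570]);
translate([206, 508, 0]) cube([248, 3414, 2570]);
translate([3048, 508, 0]) cube([248, 3414, 2570]);


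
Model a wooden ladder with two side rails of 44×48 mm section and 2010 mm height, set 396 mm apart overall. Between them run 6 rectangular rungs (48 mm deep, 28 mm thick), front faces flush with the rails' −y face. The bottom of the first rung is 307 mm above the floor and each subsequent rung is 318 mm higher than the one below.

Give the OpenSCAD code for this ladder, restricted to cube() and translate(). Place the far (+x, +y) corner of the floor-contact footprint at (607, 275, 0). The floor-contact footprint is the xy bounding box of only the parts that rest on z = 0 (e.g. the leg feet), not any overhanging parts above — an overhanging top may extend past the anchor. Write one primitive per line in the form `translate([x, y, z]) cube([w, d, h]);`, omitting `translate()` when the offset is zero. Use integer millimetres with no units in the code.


translate([211, 227, 0]) cube([44, 48, 2010]);
translate([563, 227, 0]) cube([44, 48, 2010]);
translate([255, 227, 307]) cube([308, 48, 28]);
translate([255, 227, 625]) cube([308, 48, 28]);
translate([255, 227, 943]) cube([308, 48, 28]);
translate([255, 227, 1261]) cube([308, 48, 28]);
translate([255, 227, 1579]) cube([308, 48, 28]);
translate([255, 227, 1897]) cube([308, 48, 28]);


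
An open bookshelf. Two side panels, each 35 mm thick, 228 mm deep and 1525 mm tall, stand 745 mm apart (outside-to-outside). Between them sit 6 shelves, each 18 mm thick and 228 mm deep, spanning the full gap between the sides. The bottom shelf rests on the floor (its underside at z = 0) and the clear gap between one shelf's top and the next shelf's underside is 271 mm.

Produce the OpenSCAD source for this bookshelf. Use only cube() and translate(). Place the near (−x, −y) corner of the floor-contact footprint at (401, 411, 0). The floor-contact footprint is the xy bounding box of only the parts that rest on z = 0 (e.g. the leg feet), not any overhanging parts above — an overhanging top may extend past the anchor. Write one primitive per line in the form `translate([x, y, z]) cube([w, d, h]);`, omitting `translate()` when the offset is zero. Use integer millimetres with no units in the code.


translate([401, 411, 0]) cube([35, 228, 1525]);
translate([1111, 411, 0]) cube([35, 228, 1525]);
translate([436, 411, 0]) cube([675, 228, 18]);
translate([436, 411, 289]) cube([675, 228, 18]);
translate([436, 411, 578]) cube([675, 228, 18]);
translate([436, 411, 867]) cube([675, 228, 18]);
translate([436, 411, 1156]) cube([675, 228, 18]);
translate([436, 411, 1445]) cube([675, 228, 18]);


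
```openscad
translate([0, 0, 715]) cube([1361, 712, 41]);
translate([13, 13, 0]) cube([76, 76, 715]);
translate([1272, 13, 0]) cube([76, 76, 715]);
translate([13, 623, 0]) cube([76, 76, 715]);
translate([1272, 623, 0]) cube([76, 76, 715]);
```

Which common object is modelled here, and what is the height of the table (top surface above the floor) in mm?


A table. The table height is 756 mm.

A 1361×712×41 slab sits at z = 715 on four 76 mm square posts — a table. The top surface is at 715 + 41 = 756 mm.


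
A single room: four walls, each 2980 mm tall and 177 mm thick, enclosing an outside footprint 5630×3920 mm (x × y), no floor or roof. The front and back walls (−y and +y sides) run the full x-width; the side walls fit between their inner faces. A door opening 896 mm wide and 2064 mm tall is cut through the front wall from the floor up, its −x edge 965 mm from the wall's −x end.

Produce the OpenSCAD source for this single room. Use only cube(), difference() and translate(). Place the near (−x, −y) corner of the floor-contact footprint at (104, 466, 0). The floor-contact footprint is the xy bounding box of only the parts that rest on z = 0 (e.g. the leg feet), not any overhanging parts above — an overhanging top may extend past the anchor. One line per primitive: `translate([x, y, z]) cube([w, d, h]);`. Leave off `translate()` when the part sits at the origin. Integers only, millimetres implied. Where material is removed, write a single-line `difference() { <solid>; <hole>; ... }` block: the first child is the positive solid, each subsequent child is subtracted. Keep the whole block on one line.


difference() { translate([104, 466, 0]) cube([5630, 177, 2980]); translate([1069, 466, 0]) cube([896, 177, 2064]); }
translate([104, 4209, 0]) cube([5630, 177, 2980]);
translate([104, 643, 0]) cube([177, 3566, 2980]);
translate([5557, 643, 0]) cube([177, 3566, 2980]);


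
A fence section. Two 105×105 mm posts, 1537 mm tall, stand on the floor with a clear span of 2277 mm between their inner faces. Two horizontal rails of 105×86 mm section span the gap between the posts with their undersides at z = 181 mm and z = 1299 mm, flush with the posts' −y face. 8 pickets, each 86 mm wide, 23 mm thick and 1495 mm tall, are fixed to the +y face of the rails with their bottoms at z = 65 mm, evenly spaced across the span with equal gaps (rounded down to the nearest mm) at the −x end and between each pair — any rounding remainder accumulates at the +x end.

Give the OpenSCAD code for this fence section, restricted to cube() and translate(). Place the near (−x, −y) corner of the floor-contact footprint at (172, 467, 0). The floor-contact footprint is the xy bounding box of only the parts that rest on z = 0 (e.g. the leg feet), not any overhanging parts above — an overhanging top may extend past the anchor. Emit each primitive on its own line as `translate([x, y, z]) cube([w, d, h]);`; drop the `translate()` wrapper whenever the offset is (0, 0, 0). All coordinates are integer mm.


translate([172, 467, 0]) cube([105, 105, 1537]);
translate([2554, 467, 0]) cube([105, 105, 1537]);
translate([277, 467, 181]) cube([2277, 105, 86]);
translate([277, 467, 1299]) cube([2277, 105, 86]);
translate([453, 572, 65]) cube([86, 23, 1495]);
translate([715, 572, 65]) cube([86, 23, 1495]);
translate([977, 572, 65]) cube([86, 23, 1495]);
translate([1239, 572, 65]) cube([86, 23, 1495]);
translate([1501, 572, 65]) cube([86, 23, 1495]);
translate([1763, 572, 65]) cube([86, 23, 1495]);
translate([2025, 572, 65]) cube([86, 23, 1495]);
translate([2287, 572, 65]) cube([86, 23, 1495]);


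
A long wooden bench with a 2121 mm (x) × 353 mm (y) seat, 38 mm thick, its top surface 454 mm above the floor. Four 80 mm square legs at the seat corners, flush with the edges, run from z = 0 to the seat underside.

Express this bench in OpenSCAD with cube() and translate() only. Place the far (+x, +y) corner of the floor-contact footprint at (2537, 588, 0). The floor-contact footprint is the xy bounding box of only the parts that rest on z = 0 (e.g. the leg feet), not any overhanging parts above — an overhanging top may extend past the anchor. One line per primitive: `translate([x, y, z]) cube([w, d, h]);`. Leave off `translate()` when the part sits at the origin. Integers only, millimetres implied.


translate([416, 235, 416]) cube([2121, 353, 38]);
translate([416, 235, 0]) cube([80, 80, 416]);
translate([416, 508, 0]) cube([80, 80, 416]);
translate([2457, 235, 0]) cube([80, 80, 416]);
translate([2457, 508, 0]) cube([80, 80, 416]);


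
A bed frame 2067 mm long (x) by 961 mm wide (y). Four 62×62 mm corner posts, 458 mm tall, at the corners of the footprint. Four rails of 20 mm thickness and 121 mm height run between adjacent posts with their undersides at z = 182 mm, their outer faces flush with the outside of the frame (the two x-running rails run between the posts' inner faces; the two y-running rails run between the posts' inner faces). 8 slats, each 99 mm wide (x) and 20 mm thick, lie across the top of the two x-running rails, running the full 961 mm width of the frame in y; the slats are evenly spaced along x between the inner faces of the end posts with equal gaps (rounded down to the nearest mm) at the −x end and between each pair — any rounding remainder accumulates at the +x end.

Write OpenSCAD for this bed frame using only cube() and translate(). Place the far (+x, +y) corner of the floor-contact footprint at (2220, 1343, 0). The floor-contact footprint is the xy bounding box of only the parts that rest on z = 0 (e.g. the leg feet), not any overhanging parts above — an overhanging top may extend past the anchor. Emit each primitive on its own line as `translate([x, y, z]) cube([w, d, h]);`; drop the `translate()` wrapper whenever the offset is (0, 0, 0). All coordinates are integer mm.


translate([153, 382, 0]) cube([62, 62, 458]);
translate([153, 1281, 0]) cube([62, 62, 458]);
translate([2158, 382, 0]) cube([62, 62, 458]);
translate([2158, 1281, 0]) cube([62, 62, 458]);
translate([215, 382, 182]) cube([1943, 20, 121]);
translate([215, 1323, 182]) cube([1943, 20, 121]);
translate([153, 444, 182]) cube([20, 837, 121]);
translate([2200, 444, 182]) cube([20, 837, 121]);
translate([342, 382, 303]) cube([99, 961, 20]);
translate([568, 382, 303]) cube([99, 961, 20]);
translate([794, 382, 303]) cube([99, 961, 20]);
translate([1020, 382, 303]) cube([99, 961, 20]);
translate([1246, 382, 303]) cube([99, 961, 20]);
translate([1472, 382, 303]) cube([99, 961, 20]);
translate([1698, 382, 303]) cube([99, 961, 20]);
translate([1924, 382, 303]) cube([99, 961, 20]);


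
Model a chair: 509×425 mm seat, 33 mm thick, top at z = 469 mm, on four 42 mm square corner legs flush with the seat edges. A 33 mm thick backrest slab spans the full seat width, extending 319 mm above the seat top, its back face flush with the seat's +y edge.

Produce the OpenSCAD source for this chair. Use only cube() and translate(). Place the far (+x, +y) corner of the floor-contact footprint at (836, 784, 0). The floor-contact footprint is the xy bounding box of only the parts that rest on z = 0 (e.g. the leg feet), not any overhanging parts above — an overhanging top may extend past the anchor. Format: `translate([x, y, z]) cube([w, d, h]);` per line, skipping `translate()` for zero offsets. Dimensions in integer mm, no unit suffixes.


// leg_h = 469 - 33 = 436
translate([327, 359, 436]) cube([509, 425, 33]);
translate([327, 359, 0]) cube([42, 42, 436]);
translate([794, 359, 0]) cube([42, 42, 436]);
translate([327, 742, 0]) cube([42, 42, 436]);
translate([794, 742, 0]) cube([42, 42, 436]);
translate([327, 751, 469]) cube([509, 33, 319]);


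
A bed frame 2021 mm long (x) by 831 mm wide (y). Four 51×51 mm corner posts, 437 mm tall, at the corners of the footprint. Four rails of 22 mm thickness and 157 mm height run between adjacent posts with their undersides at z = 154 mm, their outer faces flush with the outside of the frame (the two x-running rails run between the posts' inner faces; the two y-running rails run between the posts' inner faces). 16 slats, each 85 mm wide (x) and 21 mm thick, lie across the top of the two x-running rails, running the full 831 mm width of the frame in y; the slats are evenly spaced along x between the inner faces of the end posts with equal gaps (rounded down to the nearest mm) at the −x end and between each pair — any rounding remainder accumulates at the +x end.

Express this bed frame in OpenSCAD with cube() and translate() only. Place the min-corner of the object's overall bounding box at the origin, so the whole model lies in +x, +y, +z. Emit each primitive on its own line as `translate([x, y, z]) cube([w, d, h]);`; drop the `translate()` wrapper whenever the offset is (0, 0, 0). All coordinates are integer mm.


cube([51, 51, 437]);
translate([0, 780, 0]) cube([51, 51, 437]);
translate([1970, 0, 0]) cube([51, 51, 437]);
translate([1970, 780, 0]) cube([51, 51, 437]);
translate([51, 0, 154]) cube([1919, 22, 157]);
translate([51, 809, 154]) cube([1919, 22, 157]);
translate([0, 51, 154]) cube([22, 729, 157]);
translate([1999, 51, 154]) cube([22, 729, 157]);
translate([83, 0, 311]) cube([85, 831, 21]);
translate([200, 0, 311]) cube([85, 831, 21]);
translate([317, 0, 311]) cube([85, 831, 21]);
translate([434, 0, 311]) cube([85, 831, 21]);
translate([551, 0, 311]) cube([85, 831, 21]);
translate([668, 0, 311]) cube([85, 831, 21]);
translate([785, 0, 311]) cube([85, 831, 21]);
translate([902, 0, 311]) cube([85, 831, 21]);
translate([1019, 0, 311]) cube([85, 831, 21]);
translate([1136, 0, 311]) cube([85, 831, 21]);
translate([1253, 0, 311]) cube([85, 831, 21]);
translate([1370, 0, 311]) cube([85, 831, 21]);
translate([1487, 0, 311]) cube([85, 831, 21]);
translate([1604, 0, 311]) cube([85, 831, 21]);
translate([1721, 0, 311]) cube([85, 831, 21]);
translate([1838, 0, 311]) cube([85, 831, 21]);


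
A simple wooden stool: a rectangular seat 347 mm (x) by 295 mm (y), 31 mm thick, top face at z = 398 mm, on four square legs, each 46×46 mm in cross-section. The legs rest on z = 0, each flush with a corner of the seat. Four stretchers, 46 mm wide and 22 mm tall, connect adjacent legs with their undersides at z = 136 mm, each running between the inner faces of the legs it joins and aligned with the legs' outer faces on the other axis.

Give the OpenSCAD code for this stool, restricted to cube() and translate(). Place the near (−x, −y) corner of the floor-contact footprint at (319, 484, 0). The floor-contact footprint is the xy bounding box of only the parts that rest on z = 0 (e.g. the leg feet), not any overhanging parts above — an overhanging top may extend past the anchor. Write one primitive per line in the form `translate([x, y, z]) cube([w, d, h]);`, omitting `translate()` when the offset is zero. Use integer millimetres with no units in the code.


translate([319, 484, 367]) cube([347, 295, 31]);
translate([319, 484, 0]) cube([46, 46, 367]);
translate([620, 484, 0]) cube([46, 46, 367]);
translate([319, 733, 0]) cube([46, 46, 367]);
translate([620, 733, 0]) cube([46, 46, 367]);
translate([365, 484, 136]) cube([255, 46, 22]);
translate([365, 733, 136]) cube([255, 46, 22]);
translate([319, 530, 136]) cube([46, 203, 22]);
translate([620, 530, 136]) cube([46, 203, 22]);
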